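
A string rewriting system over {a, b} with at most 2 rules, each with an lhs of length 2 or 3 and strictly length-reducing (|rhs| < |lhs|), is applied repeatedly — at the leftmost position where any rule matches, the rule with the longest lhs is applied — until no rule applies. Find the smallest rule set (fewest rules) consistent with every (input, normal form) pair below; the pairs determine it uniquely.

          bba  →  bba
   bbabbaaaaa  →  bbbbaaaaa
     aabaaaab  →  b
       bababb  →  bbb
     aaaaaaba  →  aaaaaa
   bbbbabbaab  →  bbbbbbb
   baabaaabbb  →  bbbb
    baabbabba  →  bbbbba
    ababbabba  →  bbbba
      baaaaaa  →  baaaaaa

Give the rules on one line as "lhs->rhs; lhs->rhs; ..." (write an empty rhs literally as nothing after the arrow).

ab->b; aba->a

  | bba
  | bbabbaaaaa => bbbbaaaaa
  | aabaaaab => aaaaab => aaaab => aaab => aab => ab => b
  | bababb => babb => bbb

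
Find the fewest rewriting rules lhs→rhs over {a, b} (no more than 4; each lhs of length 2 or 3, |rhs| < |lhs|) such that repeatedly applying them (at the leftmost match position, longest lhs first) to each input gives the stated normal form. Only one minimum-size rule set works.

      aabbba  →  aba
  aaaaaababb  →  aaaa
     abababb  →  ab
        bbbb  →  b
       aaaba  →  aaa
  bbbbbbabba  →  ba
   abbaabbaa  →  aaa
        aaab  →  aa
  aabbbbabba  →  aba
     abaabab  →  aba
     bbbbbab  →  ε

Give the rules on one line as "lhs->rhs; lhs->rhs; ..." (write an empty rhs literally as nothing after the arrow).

aab->a; bab->; bb->b

  | aabbba => abba => aba
  | aaaaaababb => aaaaaabb => aaaaab => aaaa
  | abababb => aabb => ab
  | bbbb => bbb => bb => b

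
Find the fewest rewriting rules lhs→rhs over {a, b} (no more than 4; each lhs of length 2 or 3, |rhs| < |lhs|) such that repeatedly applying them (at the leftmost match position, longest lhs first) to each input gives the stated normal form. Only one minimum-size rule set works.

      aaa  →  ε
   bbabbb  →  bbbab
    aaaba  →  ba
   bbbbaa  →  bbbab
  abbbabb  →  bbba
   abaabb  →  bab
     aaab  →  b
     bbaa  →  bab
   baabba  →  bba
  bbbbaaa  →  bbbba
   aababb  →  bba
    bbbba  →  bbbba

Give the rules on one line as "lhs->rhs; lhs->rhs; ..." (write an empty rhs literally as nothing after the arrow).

aaa->; aba->ba; abb->ba; baa->ab

  | aaa => ε
  | bbabbb => bbbab
  | aaaba => ba
  | bbbbaa => bbbab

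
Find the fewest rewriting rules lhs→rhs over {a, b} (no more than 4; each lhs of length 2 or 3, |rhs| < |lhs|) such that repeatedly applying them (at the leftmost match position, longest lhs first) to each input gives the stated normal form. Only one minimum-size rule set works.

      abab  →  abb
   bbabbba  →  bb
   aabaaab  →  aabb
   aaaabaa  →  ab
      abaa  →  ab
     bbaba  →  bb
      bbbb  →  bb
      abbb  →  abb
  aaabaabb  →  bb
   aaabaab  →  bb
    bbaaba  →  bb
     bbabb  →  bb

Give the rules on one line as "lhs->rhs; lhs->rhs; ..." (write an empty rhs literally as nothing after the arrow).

  | abab => abb
  | bbabbba => bbbbba => bbbba => bbba => bba => bb
  | aabaaab => aabaab => aabab => aabb
  | aaaabaa => abaa => aba => ab

aaa->; ba->b; bbb->bb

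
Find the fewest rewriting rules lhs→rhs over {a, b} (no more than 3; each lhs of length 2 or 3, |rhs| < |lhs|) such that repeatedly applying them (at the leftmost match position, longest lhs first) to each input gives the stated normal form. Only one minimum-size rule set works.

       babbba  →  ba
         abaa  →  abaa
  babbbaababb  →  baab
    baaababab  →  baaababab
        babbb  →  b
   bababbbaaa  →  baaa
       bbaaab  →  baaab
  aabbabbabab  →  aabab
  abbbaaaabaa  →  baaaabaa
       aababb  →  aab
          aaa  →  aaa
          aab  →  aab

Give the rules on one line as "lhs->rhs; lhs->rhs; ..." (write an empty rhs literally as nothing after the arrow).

  | babbba => bba => ba
  | abaa
  | babbbaababb => bbaababb => baababb => baab
  | baaababab

abb->; bb->b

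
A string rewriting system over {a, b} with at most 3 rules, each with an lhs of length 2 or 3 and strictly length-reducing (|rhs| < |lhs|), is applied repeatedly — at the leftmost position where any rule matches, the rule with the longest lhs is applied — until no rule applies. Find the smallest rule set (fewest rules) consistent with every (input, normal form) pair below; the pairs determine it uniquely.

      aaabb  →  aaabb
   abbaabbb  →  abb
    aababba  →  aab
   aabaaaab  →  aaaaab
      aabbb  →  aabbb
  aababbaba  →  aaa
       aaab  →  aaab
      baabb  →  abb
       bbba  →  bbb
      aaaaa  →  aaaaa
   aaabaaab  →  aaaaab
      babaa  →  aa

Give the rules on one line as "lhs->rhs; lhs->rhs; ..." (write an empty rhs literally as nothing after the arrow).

  | aaabb
  | abbaabbb => ababbb => abb
  | aababba => aaba => aab
  | aabaaaab => aaaaab

ba->b; baa->a; bab->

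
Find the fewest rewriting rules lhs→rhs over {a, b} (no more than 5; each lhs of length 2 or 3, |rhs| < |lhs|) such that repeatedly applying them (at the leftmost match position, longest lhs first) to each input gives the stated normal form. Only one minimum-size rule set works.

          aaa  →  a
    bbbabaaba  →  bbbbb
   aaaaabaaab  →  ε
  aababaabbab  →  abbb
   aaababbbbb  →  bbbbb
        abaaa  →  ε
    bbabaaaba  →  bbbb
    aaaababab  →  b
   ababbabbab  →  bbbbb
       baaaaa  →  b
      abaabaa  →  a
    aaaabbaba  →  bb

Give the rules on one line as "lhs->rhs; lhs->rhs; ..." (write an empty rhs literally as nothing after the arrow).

aa->; aab->; aba->; ba->b

  | aaa => a
  | bbbabaaba => bbbbaaba => bbbbaba => bbbbba => bbbbb
  | aaaaabaaab => aaabaaab => abaaab => aab => ε
  | aababaabbab => abaabbab => abbab => abbb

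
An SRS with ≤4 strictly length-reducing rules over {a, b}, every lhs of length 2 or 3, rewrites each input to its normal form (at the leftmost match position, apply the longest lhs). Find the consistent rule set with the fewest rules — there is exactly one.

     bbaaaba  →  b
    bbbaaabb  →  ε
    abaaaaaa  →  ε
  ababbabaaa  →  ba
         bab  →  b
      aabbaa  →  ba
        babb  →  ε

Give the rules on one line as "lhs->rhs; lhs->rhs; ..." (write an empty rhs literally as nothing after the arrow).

aa->; ab->; bb->; bba->b

  | bbaaaba => baaba => bba => b
  | bbbaaabb => baaabb => babb => bb => ε
  | abaaaaaa => aaaaaa => aaaa => aa => ε
  | ababbabaaa => abbabaaa => babaaa => baaa => ba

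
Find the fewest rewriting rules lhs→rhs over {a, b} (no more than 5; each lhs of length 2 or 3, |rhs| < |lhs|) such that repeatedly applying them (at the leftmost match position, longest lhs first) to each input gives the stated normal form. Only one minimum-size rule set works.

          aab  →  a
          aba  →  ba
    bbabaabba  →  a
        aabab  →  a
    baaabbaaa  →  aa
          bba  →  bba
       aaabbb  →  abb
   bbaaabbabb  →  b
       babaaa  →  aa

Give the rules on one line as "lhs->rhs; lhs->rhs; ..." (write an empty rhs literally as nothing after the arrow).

aaa->aa; aab->a; aba->ba; bab->

  | aab => a
  | aba => ba
  | bbabaabba => baabba => baba => a
  | aabab => aab => a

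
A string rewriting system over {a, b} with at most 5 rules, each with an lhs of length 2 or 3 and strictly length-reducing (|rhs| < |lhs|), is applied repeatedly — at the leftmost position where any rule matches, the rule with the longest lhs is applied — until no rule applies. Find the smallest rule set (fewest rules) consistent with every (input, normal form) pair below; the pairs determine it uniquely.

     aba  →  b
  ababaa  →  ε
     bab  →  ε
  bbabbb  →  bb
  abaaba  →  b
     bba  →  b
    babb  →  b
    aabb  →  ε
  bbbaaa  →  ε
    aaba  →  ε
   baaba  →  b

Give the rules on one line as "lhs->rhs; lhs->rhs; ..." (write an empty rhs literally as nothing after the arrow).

  | aba => b
  | ababaa => bbaa => ba => ε
  | bab => ab => ε
  | bbabbb => babbb => abbb => bb

ab->; aba->b; ba->; bab->ab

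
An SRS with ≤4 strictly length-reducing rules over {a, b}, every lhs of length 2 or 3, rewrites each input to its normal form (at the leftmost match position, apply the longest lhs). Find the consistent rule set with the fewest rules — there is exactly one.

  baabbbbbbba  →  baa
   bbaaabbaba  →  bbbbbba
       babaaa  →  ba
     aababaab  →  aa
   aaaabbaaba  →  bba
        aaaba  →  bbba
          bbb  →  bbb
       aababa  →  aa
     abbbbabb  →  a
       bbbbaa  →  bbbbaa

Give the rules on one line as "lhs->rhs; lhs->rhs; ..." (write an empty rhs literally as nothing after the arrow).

aaa->bb; ab->a; aba->ab

  | baabbbbbbba => baabbbbbba => baabbbbba => baabbbba => baabbba => baabba => baaba => baab => baa
  | bbaaabbaba => bbbbbbaba => bbbbbbab => bbbbbba
  | babaaa => babaa => baba => bab => ba
  | aababaab => aabbaab => aabaab => aabab => aabb => aab => aa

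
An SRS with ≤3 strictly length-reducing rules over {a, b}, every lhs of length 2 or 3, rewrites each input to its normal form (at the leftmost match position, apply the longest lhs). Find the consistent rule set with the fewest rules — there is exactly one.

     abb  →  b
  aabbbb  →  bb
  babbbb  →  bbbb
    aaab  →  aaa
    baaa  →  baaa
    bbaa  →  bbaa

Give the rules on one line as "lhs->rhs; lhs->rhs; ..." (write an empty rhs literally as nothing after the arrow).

  | abb => b
  | aabbbb => abbb => bb
  | babbbb => bbbb
  | aaab => aaa

ab->a; abb->b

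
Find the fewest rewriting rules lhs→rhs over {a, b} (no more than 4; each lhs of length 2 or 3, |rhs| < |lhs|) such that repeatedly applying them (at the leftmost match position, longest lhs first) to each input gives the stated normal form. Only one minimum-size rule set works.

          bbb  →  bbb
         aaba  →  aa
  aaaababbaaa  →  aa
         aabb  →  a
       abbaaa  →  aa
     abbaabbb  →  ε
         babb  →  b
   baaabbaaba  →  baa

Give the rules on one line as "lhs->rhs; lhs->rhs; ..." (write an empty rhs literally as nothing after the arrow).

aaa->aa; ab->; abb->

  | bbb
  | aaba => aa
  | aaaababbaaa => aaababbaaa => aababbaaa => aabbaaa => aaaa => aaa => aa
  | aabb => a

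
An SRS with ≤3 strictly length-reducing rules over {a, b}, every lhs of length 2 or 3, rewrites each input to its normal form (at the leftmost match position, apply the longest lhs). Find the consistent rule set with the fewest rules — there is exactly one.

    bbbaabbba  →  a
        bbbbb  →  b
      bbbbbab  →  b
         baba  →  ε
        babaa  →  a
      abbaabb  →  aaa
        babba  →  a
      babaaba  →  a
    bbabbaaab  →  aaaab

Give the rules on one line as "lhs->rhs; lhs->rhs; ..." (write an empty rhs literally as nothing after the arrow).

ba->; bb->

  | bbbaabbba => baabbba => abbba => aba => a
  | bbbbb => bbb => b
  | bbbbbab => bbbab => bab => b
  | baba => ba => ε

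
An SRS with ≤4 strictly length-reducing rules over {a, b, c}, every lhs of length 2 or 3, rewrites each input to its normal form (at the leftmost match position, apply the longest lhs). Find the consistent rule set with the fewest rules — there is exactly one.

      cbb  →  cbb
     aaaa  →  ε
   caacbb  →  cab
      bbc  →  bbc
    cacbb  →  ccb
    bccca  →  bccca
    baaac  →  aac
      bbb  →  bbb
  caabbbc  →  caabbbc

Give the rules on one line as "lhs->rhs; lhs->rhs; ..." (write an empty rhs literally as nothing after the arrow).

  | cbb
  | aaaa => ba => ε
  | caacbb => cabab => cab
  | bbc

aaa->b; acb->ba; ba->; cba->cc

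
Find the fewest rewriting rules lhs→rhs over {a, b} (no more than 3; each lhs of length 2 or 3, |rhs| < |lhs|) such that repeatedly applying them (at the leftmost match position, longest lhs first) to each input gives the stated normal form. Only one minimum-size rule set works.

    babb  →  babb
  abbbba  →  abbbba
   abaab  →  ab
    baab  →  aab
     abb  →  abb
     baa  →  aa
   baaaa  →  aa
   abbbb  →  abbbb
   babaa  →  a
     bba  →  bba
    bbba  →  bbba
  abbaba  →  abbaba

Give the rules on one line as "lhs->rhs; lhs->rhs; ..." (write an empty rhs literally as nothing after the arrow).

aaa->a; baa->aa

  | babb
  | abbbba
  | abaab => aaab => ab
  | baab => aab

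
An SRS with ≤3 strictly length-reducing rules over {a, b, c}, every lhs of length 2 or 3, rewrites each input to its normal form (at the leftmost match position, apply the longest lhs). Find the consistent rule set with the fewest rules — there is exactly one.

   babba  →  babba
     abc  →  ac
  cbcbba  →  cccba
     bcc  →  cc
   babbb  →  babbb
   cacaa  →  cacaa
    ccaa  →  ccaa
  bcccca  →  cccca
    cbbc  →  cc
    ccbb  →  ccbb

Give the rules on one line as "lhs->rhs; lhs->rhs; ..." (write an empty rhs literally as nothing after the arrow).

  | babba
  | abc => ac
  | cbcbba => cccba
  | bcc => cc

bc->c; bcb->cc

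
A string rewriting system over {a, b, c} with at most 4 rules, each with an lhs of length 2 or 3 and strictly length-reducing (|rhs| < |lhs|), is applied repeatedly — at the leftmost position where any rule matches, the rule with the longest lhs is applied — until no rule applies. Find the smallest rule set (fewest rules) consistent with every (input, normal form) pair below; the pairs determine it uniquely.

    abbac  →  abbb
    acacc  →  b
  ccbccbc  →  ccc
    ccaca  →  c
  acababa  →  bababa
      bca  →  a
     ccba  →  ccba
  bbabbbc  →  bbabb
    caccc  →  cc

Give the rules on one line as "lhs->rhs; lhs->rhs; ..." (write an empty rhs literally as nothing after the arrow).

ac->b; bc->; cca->c

  | abbac => abbb
  | acacc => bacc => bbc => b
  | ccbccbc => cccbc => ccc
  | ccaca => cca => c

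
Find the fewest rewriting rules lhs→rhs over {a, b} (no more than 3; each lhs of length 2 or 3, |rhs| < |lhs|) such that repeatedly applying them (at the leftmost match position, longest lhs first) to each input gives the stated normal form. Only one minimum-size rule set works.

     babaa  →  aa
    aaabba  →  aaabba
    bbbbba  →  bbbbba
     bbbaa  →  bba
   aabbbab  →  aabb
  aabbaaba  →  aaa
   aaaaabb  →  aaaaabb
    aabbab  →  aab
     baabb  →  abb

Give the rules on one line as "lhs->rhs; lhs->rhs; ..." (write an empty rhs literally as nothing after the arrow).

  | babaa => aa
  | aaabba
  | bbbbba
  | bbbaa => bba

baa->a; bab->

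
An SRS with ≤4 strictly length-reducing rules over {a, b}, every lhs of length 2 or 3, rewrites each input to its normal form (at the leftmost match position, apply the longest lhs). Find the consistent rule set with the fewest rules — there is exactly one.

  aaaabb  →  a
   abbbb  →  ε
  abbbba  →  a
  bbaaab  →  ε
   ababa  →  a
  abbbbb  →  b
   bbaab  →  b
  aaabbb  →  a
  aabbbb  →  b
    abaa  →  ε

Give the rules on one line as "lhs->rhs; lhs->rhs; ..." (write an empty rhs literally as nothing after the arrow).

  | aaaabb => aabb => bb => a
  | abbbb => bbb => ab => ε
  | abbbba => bbba => aba => a
  | bbaaab => aaab => ab => ε

aa->; ab->; bb->a; bba->a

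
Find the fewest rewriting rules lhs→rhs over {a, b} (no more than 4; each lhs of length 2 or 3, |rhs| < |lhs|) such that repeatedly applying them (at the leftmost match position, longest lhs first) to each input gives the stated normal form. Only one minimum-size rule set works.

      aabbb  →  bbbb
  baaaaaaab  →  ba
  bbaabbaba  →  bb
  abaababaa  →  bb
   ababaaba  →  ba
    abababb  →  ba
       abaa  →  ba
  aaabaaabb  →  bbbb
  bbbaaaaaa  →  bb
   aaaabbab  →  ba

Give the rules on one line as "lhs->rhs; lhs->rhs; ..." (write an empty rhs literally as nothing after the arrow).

aa->b; ab->a; bba->ba

  | aabbb => bbbb
  | baaaaaaab => bbaaaaab => baaaaab => bbaaab => baaab => bbab => bab => ba
  | bbaabbaba => baabbaba => bbbbaba => bbbaba => bbaba => baba => baa => bb
  | abaababaa => aaababaa => bababaa => baabaa => bbbaa => bbaa => baa => bb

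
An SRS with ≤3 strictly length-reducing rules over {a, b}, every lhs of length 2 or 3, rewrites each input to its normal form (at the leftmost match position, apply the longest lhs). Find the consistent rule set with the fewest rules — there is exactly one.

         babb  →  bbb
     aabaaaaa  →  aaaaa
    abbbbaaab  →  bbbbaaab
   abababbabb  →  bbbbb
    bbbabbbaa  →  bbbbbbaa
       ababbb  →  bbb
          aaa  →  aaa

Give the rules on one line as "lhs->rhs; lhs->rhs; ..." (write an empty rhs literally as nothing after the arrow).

aba->; abb->bb

  | babb => bbb
  | aabaaaaa => aaaaa
  | abbbbaaab => bbbbaaab
  | abababbabb => babbabb => bbbabb => bbbbb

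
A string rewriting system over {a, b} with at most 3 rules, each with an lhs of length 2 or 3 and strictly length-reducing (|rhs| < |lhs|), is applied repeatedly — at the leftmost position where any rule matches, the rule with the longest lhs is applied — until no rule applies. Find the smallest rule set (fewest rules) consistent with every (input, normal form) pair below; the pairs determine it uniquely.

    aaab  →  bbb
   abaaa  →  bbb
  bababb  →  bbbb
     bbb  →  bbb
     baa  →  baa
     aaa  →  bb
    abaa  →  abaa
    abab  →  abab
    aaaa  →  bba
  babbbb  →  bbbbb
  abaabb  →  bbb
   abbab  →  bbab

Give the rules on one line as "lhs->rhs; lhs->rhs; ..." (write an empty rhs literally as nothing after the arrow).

aaa->bb; abb->bb

  | aaab => bbb
  | abaaa => abbb => bbb
  | bababb => babbb => bbbb
  | bbb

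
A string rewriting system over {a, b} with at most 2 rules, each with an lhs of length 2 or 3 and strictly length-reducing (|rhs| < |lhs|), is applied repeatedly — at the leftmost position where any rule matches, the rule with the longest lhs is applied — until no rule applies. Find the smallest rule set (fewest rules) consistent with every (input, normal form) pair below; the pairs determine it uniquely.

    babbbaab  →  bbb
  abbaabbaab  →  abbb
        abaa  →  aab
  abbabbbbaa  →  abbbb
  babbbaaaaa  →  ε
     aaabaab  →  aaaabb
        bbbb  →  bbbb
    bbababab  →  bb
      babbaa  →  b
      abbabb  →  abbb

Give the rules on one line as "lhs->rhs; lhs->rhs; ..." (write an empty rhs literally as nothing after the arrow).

ba->; baa->ab

  | babbbaab => bbbaab => bbabb => bbb
  | abbaabbaab => ababbbaab => abbbaab => abbabb => abbb
  | abaa => aab
  | abbabbbbaa => abbbbbaa => abbbbab => abbbb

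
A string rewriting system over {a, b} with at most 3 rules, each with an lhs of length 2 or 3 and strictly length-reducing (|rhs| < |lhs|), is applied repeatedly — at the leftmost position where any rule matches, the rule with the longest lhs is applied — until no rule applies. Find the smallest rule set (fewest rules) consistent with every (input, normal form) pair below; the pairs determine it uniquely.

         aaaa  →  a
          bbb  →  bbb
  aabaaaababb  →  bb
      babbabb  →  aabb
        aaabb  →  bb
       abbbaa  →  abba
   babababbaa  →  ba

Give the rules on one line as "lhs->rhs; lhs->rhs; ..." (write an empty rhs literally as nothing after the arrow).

aaa->; baa->a; bab->ab

  | aaaa => a
  | bbb
  | aabaaaababb => aaaaababb => aababb => aaabb => bb
  | babbabb => abbabb => ababb => aabb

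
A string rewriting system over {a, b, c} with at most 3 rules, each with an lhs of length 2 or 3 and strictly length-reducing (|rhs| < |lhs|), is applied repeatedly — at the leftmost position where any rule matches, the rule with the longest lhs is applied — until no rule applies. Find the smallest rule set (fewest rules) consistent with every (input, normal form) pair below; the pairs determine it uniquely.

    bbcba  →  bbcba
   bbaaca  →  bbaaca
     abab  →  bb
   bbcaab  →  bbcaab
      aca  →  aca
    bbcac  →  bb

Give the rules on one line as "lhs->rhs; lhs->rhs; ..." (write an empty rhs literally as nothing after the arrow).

aba->b; cac->

  | bbcba
  | bbaaca
  | abab => bb
  | bbcaab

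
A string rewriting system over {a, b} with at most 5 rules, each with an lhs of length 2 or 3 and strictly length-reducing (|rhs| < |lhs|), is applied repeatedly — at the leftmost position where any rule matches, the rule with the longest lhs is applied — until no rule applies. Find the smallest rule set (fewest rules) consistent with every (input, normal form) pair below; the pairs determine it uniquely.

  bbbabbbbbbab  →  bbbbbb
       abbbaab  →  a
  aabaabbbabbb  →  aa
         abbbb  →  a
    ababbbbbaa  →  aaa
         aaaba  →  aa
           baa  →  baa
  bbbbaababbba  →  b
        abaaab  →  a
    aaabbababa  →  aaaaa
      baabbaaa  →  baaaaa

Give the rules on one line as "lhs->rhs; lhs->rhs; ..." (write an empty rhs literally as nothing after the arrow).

ab->; aba->ab; abb->a; bba->

  | bbbabbbbbbab => bbbbbbbab => bbbbbb
  | abbbaab => abaab => abab => abb => a
  | aabaabbbabbb => aababbbabbb => aabbbbabbb => aabbabbb => aaabbb => aaab => aa
  | abbbb => abb => a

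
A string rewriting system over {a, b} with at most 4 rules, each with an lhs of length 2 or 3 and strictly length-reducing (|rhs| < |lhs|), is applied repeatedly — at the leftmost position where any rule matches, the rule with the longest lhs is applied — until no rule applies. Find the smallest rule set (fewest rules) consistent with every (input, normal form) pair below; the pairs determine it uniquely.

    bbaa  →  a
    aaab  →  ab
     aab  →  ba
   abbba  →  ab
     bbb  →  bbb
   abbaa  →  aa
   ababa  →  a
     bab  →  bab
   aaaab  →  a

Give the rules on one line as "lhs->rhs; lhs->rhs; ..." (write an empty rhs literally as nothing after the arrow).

  | bbaa => a
  | aaab => aba => ab
  | aab => ba
  | abbba => ab

aab->ba; aba->ab; baa->a; bba->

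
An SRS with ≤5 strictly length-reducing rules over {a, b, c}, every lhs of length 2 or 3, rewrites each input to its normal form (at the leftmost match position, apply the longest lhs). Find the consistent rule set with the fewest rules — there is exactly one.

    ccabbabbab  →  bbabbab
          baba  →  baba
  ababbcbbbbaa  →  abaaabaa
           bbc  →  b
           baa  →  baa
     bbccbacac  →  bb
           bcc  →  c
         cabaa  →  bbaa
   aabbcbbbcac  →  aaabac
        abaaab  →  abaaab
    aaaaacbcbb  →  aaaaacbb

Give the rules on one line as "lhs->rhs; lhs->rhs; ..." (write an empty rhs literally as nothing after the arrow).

abc->b; bbb->ab; bc->; ca->b

  | ccabbabbab => cbbbabbab => cababbab => bbabbab
  | baba
  | ababbcbbbbaa => ababbbbbaa => abaabbbaa => abaaabaa
  | bbc => b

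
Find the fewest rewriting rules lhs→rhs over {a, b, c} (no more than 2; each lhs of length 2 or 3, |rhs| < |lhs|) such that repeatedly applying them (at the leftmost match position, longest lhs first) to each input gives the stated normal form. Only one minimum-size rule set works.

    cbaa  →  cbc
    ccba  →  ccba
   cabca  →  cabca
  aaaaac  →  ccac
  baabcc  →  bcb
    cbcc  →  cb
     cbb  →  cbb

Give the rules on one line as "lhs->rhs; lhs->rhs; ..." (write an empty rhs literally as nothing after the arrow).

  | cbaa => cbc
  | ccba
  | cabca
  | aaaaac => caaac => ccac

aa->c; bcc->b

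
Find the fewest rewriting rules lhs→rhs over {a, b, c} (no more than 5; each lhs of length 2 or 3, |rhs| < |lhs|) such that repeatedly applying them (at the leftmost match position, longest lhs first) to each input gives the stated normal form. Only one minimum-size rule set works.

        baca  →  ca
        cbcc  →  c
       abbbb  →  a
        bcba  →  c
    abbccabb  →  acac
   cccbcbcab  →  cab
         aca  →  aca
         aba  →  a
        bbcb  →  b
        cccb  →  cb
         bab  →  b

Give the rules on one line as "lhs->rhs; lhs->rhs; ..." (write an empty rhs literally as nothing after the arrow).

  | baca => ca
  | cbcc => ccc => c
  | abbbb => acbb => acc => a
  | bcba => cba => c

ba->; bb->c; bc->c; cc->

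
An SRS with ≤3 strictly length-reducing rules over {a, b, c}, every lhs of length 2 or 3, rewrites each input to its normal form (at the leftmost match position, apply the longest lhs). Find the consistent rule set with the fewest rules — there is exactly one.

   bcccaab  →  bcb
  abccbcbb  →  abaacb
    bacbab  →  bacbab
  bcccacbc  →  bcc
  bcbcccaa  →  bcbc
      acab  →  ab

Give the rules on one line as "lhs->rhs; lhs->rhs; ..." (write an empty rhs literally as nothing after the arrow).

  | bcccaab => bccab => bcb
  | abccbcbb => abaccbb => abaacb
  | bacbab
  | bcccacbc => bcccbc => bcacc => bcc

ca->; ccb->ac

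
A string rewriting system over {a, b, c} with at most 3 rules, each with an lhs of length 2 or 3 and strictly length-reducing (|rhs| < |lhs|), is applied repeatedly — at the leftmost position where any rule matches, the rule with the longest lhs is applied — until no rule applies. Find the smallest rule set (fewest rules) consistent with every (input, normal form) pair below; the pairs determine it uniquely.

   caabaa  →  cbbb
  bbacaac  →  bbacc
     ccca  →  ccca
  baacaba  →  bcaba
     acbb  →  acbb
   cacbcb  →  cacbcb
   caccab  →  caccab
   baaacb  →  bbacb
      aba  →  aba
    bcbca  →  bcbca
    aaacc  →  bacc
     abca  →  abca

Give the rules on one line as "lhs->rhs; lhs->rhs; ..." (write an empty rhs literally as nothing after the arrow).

aa->b; aac->c

  | caabaa => cbbaa => cbbb
  | bbacaac => bbacc
  | ccca
  | baacaba => bcaba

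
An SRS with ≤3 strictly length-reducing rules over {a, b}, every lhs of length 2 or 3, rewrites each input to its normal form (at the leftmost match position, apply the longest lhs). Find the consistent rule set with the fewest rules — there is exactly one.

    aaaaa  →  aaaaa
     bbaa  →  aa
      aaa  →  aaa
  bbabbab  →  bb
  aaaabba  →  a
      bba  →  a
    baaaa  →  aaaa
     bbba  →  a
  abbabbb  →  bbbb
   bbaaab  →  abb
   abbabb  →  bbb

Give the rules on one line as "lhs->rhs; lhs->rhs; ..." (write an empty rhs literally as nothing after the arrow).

aab->bb; ba->a

  | aaaaa
  | bbaa => baa => aa
  | aaa
  | bbabbab => babbab => abbab => abab => aab => bb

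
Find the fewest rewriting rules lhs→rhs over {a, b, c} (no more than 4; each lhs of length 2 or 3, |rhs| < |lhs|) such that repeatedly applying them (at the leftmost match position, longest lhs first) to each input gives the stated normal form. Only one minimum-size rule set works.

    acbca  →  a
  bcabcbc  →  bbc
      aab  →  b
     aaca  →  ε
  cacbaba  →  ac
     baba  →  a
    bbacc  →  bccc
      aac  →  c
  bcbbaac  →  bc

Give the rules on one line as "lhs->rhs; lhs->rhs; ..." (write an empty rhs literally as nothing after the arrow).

aa->; ba->c; ca->; cb->

  | acbca => aca => a
  | bcabcbc => bbcbc => bbc
  | aab => b
  | aaca => ca => ε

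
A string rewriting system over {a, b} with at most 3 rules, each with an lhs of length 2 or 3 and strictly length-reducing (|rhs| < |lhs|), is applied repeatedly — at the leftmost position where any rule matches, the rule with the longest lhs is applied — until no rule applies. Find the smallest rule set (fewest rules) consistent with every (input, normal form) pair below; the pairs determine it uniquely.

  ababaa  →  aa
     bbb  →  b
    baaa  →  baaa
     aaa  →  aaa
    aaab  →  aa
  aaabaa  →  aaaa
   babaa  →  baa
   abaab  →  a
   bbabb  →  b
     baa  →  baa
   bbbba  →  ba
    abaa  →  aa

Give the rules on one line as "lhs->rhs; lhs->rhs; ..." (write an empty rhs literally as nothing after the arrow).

  | ababaa => abaa => aa
  | bbb => bb => b
  | baaa
  | aaa

ab->; bb->b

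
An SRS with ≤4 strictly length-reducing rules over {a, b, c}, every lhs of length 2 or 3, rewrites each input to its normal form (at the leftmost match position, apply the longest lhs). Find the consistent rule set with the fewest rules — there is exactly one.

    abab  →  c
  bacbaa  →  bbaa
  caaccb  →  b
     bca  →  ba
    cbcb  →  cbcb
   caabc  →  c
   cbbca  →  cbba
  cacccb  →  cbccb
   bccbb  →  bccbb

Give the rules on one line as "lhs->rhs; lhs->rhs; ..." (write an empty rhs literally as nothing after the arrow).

  | abab => cab => ab => c
  | bacbaa => bbaa
  | caaccb => aaccb => acb => b
  | bca => ba

ab->c; ac->; ca->a; cac->cb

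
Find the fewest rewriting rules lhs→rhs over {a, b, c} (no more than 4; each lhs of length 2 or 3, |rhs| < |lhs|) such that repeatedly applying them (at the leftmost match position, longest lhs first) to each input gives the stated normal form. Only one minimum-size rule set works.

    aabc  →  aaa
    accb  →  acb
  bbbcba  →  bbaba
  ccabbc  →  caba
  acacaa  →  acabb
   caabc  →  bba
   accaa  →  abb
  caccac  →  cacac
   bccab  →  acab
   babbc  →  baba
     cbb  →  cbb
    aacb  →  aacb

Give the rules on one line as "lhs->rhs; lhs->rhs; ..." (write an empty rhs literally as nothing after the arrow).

bc->a; caa->bb; cc->c

  | aabc => aaa
  | accb => acb
  | bbbcba => bbaba
  | ccabbc => cabbc => caba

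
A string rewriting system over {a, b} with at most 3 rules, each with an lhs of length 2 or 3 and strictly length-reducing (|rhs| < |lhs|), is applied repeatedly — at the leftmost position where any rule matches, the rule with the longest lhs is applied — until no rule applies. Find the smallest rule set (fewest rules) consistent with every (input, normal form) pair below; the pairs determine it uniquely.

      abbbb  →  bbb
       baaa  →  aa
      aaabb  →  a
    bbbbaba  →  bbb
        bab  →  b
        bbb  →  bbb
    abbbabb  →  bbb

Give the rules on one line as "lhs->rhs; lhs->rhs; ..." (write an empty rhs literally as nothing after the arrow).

ab->; ba->

  | abbbb => bbb
  | baaa => aa
  | aaabb => aab => a
  | bbbbaba => bbbba => bbb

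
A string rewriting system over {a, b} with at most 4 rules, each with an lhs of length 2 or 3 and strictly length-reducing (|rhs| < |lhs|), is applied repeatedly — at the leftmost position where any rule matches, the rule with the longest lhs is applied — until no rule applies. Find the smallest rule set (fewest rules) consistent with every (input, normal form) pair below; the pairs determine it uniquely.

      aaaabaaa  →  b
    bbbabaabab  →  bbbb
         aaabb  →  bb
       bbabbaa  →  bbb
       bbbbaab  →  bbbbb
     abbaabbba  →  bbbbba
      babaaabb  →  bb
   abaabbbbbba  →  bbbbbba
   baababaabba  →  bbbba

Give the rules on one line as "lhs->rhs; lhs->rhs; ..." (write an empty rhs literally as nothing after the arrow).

  | aaaabaaa => aaabaa => aaba => ab => b
  | bbbabaabab => bbbaabab => bbbbab => bbbb
  | aaabb => aabb => abb => bb
  | bbabbaa => bbbaa => bbb

ab->b; aba->b; baa->b; bab->b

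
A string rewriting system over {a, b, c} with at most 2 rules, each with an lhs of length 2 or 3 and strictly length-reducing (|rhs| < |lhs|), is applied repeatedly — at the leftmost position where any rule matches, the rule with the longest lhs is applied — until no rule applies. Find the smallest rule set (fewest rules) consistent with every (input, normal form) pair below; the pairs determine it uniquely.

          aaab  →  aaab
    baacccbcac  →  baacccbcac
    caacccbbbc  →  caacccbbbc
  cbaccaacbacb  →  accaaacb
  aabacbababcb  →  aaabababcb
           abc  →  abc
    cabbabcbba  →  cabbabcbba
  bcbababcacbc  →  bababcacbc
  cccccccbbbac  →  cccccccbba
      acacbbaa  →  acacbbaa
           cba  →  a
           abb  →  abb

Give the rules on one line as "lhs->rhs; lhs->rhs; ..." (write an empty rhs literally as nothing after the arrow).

bac->a; cba->a

  | aaab
  | baacccbcac
  | caacccbbbc
  | cbaccaacbacb => accaacbacb => accaaacb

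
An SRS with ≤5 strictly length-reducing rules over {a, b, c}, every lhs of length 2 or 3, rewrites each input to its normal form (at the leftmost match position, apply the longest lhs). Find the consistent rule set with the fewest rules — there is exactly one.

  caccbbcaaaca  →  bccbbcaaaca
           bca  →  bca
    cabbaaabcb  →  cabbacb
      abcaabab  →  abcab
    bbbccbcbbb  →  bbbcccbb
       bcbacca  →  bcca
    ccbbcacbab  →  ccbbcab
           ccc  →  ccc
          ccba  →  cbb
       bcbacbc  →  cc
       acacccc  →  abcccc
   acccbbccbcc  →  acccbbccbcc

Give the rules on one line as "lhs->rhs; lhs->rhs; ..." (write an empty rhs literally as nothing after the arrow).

  | caccbbcaaaca => bccbbcaaaca
  | bca
  | cabbaaabcb => cabbacb
  | abcaabab => abcab

aab->; bcb->c; cac->bc; cba->bb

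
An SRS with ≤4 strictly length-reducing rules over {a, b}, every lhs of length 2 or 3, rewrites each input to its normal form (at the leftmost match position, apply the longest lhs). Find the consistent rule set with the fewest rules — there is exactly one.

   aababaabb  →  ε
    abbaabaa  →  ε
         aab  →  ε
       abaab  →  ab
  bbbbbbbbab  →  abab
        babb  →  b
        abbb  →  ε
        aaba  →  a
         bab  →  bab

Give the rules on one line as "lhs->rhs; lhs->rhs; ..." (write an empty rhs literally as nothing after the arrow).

  | aababaabb => abaabb => abb => aa => ε
  | abbaabaa => aaaabaa => aabaa => aa => ε
  | aab => ε
  | abaab => ab

aa->; aab->; bb->a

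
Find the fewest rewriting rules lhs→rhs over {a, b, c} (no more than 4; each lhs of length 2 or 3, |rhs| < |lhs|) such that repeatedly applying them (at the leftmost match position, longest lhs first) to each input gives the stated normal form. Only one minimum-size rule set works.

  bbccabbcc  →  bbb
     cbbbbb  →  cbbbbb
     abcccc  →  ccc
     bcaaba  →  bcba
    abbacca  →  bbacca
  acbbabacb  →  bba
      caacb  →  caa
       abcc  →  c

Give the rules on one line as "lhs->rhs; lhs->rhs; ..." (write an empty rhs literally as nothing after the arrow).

  | bbccabbcc => bcabbcc => bcbbcc => bcbc => bbb
  | cbbbbb
  | abcccc => bcccc => ccc
  | bcaaba => bcaba => bcba

ab->b; acb->a; bcc->c; cbc->bb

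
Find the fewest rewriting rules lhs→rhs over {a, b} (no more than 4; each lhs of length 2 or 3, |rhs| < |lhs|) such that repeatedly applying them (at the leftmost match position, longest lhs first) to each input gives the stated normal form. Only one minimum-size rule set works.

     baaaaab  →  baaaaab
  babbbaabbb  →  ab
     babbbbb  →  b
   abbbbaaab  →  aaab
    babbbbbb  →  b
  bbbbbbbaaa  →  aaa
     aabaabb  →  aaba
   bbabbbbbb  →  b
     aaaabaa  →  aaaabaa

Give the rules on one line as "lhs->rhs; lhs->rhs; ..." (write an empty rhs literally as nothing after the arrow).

abb->; bb->b; bba->a

  | baaaaab
  | babbbaabbb => bbaabbb => aabbb => ab
  | babbbbb => bbbb => bbb => bb => b
  | abbbbaaab => bbaaab => aaab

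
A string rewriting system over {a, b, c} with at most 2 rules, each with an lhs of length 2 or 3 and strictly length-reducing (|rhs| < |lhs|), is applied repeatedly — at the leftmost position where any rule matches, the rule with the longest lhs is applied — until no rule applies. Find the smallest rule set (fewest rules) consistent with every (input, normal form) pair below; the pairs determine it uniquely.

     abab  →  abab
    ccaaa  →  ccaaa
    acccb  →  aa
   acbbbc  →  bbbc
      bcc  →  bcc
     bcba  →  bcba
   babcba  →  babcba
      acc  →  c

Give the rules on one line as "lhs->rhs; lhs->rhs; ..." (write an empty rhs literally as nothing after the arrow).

  | abab
  | ccaaa
  | acccb => ccb => aa
  | acbbbc => bbbc

ac->; ccb->aa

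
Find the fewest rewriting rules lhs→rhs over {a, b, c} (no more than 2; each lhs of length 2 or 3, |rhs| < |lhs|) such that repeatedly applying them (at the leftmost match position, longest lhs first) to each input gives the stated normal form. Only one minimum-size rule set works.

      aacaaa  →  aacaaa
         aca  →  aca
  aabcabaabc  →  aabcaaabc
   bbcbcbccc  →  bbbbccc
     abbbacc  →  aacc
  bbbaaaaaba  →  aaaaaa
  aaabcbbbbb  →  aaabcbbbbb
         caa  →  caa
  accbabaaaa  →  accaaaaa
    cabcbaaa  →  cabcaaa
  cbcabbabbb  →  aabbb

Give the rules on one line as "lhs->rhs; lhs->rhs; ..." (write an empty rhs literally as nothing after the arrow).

  | aacaaa
  | aca
  | aabcabaabc => aabcaaabc
  | bbcbcbccc => bbbbccc

ba->a; cbc->b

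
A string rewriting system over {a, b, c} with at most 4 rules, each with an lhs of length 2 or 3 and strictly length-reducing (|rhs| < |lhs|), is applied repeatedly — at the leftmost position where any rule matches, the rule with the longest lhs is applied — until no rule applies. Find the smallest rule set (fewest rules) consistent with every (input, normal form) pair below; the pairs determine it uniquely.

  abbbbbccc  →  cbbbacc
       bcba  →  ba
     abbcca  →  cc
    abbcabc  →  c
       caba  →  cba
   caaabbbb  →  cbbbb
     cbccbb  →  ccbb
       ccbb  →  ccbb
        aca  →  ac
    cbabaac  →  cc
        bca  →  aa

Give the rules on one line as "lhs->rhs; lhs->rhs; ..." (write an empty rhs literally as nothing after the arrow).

ab->c; bc->a; bcb->b; ca->c

  | abbbbbccc => cbbbbccc => cbbbacc
  | bcba => ba
  | abbcca => cbcca => caca => cca => cc
  | abbcabc => cbcabc => caabc => cabc => cbc => ca => c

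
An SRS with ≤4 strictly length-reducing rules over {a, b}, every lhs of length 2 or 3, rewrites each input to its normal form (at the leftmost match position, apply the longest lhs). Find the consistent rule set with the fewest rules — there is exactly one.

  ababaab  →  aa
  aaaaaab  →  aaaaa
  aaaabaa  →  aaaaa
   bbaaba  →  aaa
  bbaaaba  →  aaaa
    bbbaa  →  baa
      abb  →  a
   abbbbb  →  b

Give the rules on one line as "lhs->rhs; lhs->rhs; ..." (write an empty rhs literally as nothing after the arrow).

aab->a; ab->b; bb->a

  | ababaab => babaab => bbaab => aaab => aa
  | aaaaaab => aaaaa
  | aaaabaa => aaaaa
  | bbaaba => aaaba => aaa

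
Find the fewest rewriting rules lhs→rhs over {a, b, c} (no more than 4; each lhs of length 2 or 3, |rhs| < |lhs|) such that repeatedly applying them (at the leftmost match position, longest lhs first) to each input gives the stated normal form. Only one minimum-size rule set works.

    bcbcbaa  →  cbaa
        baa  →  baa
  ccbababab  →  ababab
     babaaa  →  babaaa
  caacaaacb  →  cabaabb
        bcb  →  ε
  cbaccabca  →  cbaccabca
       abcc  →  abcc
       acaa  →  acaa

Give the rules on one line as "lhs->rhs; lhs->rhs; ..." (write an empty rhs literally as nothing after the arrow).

aac->ab; bcb->; ccb->

  | bcbcbaa => cbaa
  | baa
  | ccbababab => ababab
  | babaaa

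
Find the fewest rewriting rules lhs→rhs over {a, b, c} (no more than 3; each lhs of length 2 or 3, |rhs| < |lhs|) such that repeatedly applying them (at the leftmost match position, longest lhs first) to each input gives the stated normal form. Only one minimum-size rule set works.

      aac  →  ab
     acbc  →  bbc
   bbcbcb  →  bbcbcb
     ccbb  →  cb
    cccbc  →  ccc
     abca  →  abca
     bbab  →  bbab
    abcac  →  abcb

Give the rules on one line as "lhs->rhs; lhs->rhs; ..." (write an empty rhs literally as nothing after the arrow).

  | aac => ab
  | acbc => bbc
  | bbcbcb
  | ccbb => cb

ac->b; ccb->c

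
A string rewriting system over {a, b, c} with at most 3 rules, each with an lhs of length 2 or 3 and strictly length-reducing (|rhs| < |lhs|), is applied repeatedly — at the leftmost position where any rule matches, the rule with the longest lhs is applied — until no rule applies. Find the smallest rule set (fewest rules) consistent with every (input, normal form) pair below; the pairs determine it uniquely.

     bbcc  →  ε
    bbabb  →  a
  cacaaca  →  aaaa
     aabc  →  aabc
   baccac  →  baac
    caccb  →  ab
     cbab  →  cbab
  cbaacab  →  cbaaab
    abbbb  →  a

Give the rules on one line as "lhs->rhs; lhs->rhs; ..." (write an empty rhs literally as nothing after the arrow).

  | bbcc => cc => ε
  | bbabb => abb => a
  | cacaaca => acaaca => aaaca => aaaa
  | aabc

bb->; ca->a; cc->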